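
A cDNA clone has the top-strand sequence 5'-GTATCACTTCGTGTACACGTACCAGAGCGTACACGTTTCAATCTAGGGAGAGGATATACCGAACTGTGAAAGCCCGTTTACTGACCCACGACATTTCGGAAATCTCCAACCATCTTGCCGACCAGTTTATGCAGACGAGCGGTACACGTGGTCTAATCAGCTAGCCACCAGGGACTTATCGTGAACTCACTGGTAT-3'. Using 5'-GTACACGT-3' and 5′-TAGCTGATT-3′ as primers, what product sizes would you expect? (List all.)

151 bp, 135 bp, 22 bp

The forward primer GTACACGT matches the top strand at positions 13–20, 29–36, 142–149.
The reverse primer's reverse complement is AATCAGCTA, matching at positions 155–163.
Each forward site pairs with the reverse site to give a product ending at position 163: sizes 151, 135, 22 bp.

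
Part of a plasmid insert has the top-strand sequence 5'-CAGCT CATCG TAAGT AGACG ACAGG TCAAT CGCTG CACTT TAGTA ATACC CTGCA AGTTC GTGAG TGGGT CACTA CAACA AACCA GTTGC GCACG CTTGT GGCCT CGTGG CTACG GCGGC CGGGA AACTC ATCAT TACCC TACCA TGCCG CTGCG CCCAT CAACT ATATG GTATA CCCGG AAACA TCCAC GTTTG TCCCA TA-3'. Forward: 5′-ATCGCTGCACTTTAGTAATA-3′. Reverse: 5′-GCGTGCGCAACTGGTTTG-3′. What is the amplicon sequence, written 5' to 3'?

5'-ATCGCTGCACTTTAGTAATACCCTGCAAGTTCGTGAGTGGGTCACTACAACAAACCAGTTGCGCACGC-3'

Forward primer ATCGCTGCACTTTAGTAATA is found on the top strand at positions 29–48.
Taking the reverse complement of GCGTGCGCAACTGGTTTG gives CAAACCAGTTGCGCACGC, found at positions 79–96 on the template; the primer anneals here to the top strand with its 3' end pointing upstream.
The product is the template from position 29 through 96 (68 bp).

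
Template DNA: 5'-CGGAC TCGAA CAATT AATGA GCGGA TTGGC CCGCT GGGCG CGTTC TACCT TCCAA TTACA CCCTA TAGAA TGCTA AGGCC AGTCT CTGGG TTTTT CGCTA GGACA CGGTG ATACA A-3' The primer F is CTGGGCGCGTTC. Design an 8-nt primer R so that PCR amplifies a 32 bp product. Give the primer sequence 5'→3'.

5'-TAGGGTGT-3'

The forward primer binds at positions 34–45, so a 32 bp product ends at position 34 + 32 − 1 = 65.
The reverse primer anneals to the top strand over positions 58–65, i.e. to ACACCCTA.
Its sequence written 5'→3' is the reverse complement: TAGGGTGT.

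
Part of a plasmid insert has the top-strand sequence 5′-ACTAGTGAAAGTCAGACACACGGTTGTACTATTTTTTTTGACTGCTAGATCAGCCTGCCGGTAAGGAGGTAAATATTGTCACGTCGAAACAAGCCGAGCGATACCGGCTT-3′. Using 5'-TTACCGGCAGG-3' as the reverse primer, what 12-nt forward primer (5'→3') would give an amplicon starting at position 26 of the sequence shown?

5'-GTACTATTTTTT-3'

The reverse primer's reverse complement CCTGCCGGTAA matches the template at positions 54–64; the product starts at position 26.
The forward primer is identical to the top strand over positions 26–37: GTACTATTTTTT.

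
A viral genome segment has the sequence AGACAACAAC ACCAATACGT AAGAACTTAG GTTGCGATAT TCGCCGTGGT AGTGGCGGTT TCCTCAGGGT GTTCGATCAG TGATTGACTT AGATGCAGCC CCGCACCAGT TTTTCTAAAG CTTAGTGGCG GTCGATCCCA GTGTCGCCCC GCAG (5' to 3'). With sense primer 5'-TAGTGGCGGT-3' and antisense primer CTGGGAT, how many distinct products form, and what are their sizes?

Two products: 92 bp, 19 bp

The forward primer TAGTGGCGGT matches the top strand at positions 50–59, 123–132.
The reverse primer's reverse complement is ATCCCAG, matching at positions 135–141.
Each forward site pairs with the reverse site to give a product ending at position 141: sizes 92, 19 bp.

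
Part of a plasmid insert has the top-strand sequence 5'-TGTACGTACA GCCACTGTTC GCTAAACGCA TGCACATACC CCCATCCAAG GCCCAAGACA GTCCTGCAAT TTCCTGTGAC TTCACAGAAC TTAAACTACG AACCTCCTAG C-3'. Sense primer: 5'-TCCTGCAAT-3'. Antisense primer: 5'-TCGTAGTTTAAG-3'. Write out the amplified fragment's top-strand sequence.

Scanning the template, TCCTGCAAT occurs at positions 62–70; this primer anneals to the bottom strand there with its 3' end pointing downstream.
The reverse primer's reverse complement is CTTAAACTACGA, which matches the template at positions 90–101.
The product is the template from position 62 through 101 (40 bp).

5'-TCCTGCAATTTCCTGTGACTTCACAGAACTTAAACTACGA-3'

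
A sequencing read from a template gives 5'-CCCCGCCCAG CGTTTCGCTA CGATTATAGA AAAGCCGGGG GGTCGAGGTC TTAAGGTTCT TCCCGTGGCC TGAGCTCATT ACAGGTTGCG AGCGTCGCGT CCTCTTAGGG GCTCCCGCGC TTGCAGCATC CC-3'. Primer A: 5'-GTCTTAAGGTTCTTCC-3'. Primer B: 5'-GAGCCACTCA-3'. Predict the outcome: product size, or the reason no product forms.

No product — primer B has no binding site in the template.

Primer B (GAGCCACTCA) does not match the top strand, and its reverse complement TGAGTGGCTC does not match either.
With no annealing site for primer B, no amplification occurs.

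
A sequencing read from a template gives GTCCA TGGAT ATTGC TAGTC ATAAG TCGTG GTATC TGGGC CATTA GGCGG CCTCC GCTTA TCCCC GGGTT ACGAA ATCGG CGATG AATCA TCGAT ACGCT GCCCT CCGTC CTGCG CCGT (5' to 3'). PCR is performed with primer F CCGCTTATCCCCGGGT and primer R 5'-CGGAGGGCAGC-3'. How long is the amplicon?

55 bp

Scanning the template, CCGCTTATCCCCGGGT occurs at positions 54–69; this primer anneals to the bottom strand there with its 3' end pointing downstream.
The reverse primer's reverse complement is GCTGCCCTCCG, which matches the template at positions 98–108.
The product runs from position 54 to position 108, so its length is 108 − 54 + 1 = 55 bp.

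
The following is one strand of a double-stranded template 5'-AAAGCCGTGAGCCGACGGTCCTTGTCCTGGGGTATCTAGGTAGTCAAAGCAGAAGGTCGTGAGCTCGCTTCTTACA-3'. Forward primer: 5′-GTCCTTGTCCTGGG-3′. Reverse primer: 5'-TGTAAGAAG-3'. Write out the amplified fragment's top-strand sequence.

Scanning the template, GTCCTTGTCCTGGG occurs at positions 18–31; this primer anneals to the bottom strand there with its 3' end pointing downstream.
The reverse primer's reverse complement is CTTCTTACA, which matches the template at positions 68–76.
The product is the template from position 18 through 76 (59 bp).

5'-GTCCTTGTCCTGGGGTATCTAGGTAGTCAAAGCAGAAGGTCGTGAGCTCGCTTCTTACA-3'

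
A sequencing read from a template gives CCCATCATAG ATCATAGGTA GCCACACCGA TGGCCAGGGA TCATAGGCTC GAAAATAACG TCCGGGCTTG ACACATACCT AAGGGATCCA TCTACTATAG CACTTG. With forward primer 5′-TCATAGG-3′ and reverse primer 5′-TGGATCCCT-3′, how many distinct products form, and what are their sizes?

The forward primer TCATAGG matches the top strand at positions 12–18, 41–47.
The reverse primer's reverse complement is AGGGATCCA, matching at positions 82–90.
Each forward site pairs with the reverse site to give a product ending at position 90: sizes 79, 50 bp.

Two products: 79 bp, 50 bp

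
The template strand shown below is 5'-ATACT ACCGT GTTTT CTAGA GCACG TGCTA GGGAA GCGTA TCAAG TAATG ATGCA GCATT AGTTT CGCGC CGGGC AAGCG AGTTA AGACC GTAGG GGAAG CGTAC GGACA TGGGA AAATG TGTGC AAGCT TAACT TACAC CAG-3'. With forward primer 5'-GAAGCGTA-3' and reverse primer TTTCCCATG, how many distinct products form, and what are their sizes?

Two products: 85 bp, 21 bp

The forward primer GAAGCGTA matches the top strand at positions 33–40, 97–104.
The reverse primer's reverse complement is CATGGGAAA, matching at positions 109–117.
Each forward site pairs with the reverse site to give a product ending at position 117: sizes 85, 21 bp.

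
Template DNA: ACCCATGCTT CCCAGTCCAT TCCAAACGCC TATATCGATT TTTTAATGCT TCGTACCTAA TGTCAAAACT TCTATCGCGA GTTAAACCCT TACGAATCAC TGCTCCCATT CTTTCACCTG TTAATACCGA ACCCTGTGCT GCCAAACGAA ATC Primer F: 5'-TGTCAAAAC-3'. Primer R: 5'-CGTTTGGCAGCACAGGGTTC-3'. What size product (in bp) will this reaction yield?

88 bp

Forward primer TGTCAAAAC is found on the top strand at positions 61–69.
Taking the reverse complement of CGTTTGGCAGCACAGGGTTC gives GAACCCTGTGCTGCCAAACG, found at positions 129–148 on the template; the primer anneals here to the top strand with its 3' end pointing upstream.
Product length = (reverse-primer end) − (forward-primer start) + 1 = 148 − 61 + 1 = 88 bp.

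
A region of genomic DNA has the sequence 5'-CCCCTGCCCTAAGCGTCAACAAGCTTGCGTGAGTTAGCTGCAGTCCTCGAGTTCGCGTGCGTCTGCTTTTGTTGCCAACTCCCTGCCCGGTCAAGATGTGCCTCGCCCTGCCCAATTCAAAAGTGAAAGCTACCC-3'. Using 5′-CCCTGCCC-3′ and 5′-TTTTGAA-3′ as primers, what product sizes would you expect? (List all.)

The forward primer CCCTGCCC matches the top strand at positions 2–9, 81–88, 106–113.
The reverse primer's reverse complement is TTCAAAA, matching at positions 116–122.
Each forward site pairs with the reverse site to give a product ending at position 122: sizes 121, 42, 17 bp.

121 bp, 42 bp, 17 bp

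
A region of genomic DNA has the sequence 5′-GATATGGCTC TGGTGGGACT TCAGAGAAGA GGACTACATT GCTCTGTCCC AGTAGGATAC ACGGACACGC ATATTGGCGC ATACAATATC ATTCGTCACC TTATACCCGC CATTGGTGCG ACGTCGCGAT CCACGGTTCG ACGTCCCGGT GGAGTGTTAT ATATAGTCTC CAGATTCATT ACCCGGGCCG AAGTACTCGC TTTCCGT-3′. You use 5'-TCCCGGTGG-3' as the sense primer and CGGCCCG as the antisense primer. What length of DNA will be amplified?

47 bp

Scanning the template, TCCCGGTGG occurs at positions 144–152; this primer anneals to the bottom strand there with its 3' end pointing downstream.
Reverse complement of the reverse primer: CGGGCCG. This occurs on the top strand at positions 184–190.
Amplicon spans positions 144–190: 47 bp.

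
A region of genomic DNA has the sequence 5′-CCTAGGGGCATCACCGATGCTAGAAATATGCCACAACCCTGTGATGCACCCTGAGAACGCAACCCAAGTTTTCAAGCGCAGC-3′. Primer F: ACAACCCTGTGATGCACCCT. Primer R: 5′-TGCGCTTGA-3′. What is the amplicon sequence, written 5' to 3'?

The forward primer matches the template at positions 33–52.
Reverse complement of the reverse primer: TCAAGCGCA. This occurs on the top strand at positions 72–80.
The product is the template from position 33 through 80 (48 bp).

5'-ACAACCCTGTGATGCACCCTGAGAACGCAACCCAAGTTTTCAAGCGCA-3'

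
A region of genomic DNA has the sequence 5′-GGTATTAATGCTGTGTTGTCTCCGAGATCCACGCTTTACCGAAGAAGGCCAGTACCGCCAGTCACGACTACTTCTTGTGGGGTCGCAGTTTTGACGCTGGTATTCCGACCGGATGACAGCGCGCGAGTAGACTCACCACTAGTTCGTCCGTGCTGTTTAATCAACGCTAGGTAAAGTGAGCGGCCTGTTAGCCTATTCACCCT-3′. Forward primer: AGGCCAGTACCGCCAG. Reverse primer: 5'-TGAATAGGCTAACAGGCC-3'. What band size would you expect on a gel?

Scanning the template, AGGCCAGTACCGCCAG occurs at positions 46–61; this primer anneals to the bottom strand there with its 3' end pointing downstream.
Taking the reverse complement of TGAATAGGCTAACAGGCC gives GGCCTGTTAGCCTATTCA, found at positions 182–199 on the template; the primer anneals here to the top strand with its 3' end pointing upstream.
Amplicon spans positions 46–199: 154 bp.

154 bp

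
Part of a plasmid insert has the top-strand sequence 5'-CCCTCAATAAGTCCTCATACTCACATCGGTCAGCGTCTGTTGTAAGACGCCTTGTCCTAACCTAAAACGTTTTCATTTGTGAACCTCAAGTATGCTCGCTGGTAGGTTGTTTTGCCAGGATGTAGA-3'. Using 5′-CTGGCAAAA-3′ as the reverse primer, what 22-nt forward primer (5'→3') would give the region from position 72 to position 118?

5'-TTCATTTGTGAACCTCAAGTAT-3'

The reverse primer's reverse complement TTTTGCCAG matches the template at positions 110–118; the product starts at position 72.
The forward primer is identical to the top strand over positions 72–93: TTCATTTGTGAACCTCAAGTAT.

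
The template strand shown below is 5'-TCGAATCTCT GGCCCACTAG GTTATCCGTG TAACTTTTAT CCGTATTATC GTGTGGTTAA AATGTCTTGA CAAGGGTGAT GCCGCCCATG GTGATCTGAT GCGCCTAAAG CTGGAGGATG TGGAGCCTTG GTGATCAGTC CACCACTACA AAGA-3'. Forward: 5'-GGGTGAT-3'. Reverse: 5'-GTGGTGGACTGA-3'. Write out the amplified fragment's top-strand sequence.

5'-GGGTGATGCCGCCCATGGTGATCTGATGCGCCTAAAGCTGGAGGATGTGGAGCCTTGGTGATCAGTCCACCAC-3'

Forward primer GGGTGAT is found on the top strand at positions 74–80.
Reverse complement of the reverse primer: TCAGTCCACCAC. This occurs on the top strand at positions 135–146.
The product is the template from position 74 through 146 (73 bp).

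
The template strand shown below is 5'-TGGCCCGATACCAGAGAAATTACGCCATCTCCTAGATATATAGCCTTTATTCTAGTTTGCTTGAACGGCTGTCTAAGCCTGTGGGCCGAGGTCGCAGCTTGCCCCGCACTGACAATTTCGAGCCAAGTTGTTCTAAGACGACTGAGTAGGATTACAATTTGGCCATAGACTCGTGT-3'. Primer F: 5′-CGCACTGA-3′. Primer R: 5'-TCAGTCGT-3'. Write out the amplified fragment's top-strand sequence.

5'-CGCACTGACAATTTCGAGCCAAGTTGTTCTAAGACGACTGA-3'

The forward primer matches the template at positions 105–112.
Taking the reverse complement of TCAGTCGT gives ACGACTGA, found at positions 138–145 on the template; the primer anneals here to the top strand with its 3' end pointing upstream.
The product is the template from position 105 through 145 (41 bp).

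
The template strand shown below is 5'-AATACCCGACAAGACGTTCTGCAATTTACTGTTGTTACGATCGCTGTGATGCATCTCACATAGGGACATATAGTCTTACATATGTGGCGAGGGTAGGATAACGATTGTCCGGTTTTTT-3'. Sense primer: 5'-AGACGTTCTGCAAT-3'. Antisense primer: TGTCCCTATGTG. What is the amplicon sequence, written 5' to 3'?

5'-AGACGTTCTGCAATTTACTGTTGTTACGATCGCTGTGATGCATCTCACATAGGGACA-3'

Scanning the template, AGACGTTCTGCAAT occurs at positions 12–25; this primer anneals to the bottom strand there with its 3' end pointing downstream.
Taking the reverse complement of TGTCCCTATGTG gives CACATAGGGACA, found at positions 57–68 on the template; the primer anneals here to the top strand with its 3' end pointing upstream.
The product is the template from position 12 through 68 (57 bp).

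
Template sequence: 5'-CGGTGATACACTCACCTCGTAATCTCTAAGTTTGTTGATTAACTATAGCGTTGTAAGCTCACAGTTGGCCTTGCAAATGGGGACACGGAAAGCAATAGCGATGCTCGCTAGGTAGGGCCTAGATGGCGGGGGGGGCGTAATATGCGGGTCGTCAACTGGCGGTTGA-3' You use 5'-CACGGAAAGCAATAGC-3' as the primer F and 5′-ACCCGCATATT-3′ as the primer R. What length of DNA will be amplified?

Scanning the template, CACGGAAAGCAATAGC occurs at positions 84–99; this primer anneals to the bottom strand there with its 3' end pointing downstream.
Taking the reverse complement of ACCCGCATATT gives AATATGCGGGT, found at positions 139–149 on the template; the primer anneals here to the top strand with its 3' end pointing upstream.
The product runs from position 84 to position 149, so its length is 149 − 84 + 1 = 66 bp.

66 bp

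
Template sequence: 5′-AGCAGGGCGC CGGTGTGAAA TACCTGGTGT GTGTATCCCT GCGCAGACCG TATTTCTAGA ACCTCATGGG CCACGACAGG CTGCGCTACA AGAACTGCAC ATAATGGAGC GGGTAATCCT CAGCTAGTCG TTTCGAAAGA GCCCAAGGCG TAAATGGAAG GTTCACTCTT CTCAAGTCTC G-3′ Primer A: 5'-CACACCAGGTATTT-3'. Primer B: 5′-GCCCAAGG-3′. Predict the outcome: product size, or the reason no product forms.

Primer A (CACACCAGGTATTT) has reverse complement AAATACCTGGTGTG, which matches the top strand at positions 18–31; primer A anneals to the top strand there with its 3' end pointing upstream toward position 18.
Primer B (GCCCAAGG) matches the top strand directly at positions 141–148; it anneals to the bottom strand with its 3' end pointing downstream toward position 148.
The 3' ends diverge (primer A extends toward position 1, primer B toward position 181), so the primers never converge on a shared product.

No product — the primers' 3' ends point away from each other.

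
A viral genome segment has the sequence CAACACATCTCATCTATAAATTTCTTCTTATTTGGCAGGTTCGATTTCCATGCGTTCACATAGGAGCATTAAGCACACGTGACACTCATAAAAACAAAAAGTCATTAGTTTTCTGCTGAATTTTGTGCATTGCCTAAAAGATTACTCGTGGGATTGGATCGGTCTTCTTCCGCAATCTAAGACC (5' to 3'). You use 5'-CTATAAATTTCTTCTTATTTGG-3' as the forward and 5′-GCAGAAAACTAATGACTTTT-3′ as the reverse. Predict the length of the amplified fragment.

The forward primer matches the template at positions 14–35.
The reverse primer's reverse complement is AAAAGTCATTAGTTTTCTGC, which matches the template at positions 97–116.
The product runs from position 14 to position 116, so its length is 116 − 14 + 1 = 103 bp.

103 bp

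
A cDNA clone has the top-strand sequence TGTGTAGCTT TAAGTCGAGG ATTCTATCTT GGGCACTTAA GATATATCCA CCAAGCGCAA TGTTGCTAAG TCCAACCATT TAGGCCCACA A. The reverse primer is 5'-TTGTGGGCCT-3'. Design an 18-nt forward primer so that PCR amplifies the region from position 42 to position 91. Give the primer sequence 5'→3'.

5'-ATATATCCACCAAGCGCA-3'

The reverse primer's reverse complement AGGCCCACAA matches the template at positions 82–91; the product starts at position 42.
The forward primer is identical to the top strand over positions 42–59: ATATATCCACCAAGCGCA.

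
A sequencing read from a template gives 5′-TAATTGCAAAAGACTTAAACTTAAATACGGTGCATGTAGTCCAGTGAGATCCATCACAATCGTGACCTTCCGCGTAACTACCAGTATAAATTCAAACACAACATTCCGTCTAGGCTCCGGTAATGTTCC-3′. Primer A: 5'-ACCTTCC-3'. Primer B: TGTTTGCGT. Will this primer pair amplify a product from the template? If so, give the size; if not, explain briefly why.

Primer B (TGTTTGCGT) does not match the top strand, and its reverse complement ACGCAAACA does not match either.
With no annealing site for primer B, no amplification occurs.

No product — primer B has no binding site in the template.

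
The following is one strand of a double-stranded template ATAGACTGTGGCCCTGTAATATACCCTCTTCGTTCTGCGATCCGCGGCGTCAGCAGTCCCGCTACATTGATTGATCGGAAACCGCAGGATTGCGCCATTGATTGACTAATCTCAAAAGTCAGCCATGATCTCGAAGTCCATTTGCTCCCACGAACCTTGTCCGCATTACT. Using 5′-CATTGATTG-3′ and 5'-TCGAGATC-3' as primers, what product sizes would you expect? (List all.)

70 bp, 39 bp

The forward primer CATTGATTG matches the top strand at positions 65–73, 96–104.
The reverse primer's reverse complement is GATCTCGA, matching at positions 127–134.
Each forward site pairs with the reverse site to give a product ending at position 134: sizes 70, 39 bp.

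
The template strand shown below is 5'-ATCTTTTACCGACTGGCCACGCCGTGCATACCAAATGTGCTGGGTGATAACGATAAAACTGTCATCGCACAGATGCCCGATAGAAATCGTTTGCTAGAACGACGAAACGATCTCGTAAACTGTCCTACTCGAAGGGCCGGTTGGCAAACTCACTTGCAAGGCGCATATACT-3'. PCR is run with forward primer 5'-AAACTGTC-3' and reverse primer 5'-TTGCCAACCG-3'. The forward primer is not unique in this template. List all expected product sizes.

92 bp, 31 bp

The forward primer AAACTGTC matches the top strand at positions 56–63, 117–124.
The reverse primer's reverse complement is CGGTTGGCAA, matching at positions 138–147.
Each forward site pairs with the reverse site to give a product ending at position 147: sizes 92, 31 bp.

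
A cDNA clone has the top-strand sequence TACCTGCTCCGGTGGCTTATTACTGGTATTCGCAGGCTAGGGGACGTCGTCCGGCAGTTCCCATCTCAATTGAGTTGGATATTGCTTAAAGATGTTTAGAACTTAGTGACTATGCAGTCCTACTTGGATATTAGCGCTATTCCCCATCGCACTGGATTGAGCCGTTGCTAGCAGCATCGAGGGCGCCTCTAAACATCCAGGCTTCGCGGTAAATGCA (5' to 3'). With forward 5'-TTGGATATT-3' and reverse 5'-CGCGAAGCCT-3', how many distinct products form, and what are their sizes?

Two products: 134 bp, 85 bp

The forward primer TTGGATATT matches the top strand at positions 75–83, 124–132.
The reverse primer's reverse complement is AGGCTTCGCG, matching at positions 199–208.
Each forward site pairs with the reverse site to give a product ending at position 208: sizes 134, 85 bp.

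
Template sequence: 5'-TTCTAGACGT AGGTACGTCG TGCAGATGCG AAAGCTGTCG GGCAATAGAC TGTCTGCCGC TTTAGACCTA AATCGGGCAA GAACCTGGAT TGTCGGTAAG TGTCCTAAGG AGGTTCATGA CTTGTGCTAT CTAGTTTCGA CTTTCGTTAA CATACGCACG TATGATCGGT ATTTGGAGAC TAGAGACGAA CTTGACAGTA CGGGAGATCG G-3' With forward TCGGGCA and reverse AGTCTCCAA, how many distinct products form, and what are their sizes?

Two products: 144 bp, 109 bp

The forward primer TCGGGCA matches the top strand at positions 38–44, 73–79.
The reverse primer's reverse complement is TTGGAGACT, matching at positions 173–181.
Each forward site pairs with the reverse site to give a product ending at position 181: sizes 144, 109 bp.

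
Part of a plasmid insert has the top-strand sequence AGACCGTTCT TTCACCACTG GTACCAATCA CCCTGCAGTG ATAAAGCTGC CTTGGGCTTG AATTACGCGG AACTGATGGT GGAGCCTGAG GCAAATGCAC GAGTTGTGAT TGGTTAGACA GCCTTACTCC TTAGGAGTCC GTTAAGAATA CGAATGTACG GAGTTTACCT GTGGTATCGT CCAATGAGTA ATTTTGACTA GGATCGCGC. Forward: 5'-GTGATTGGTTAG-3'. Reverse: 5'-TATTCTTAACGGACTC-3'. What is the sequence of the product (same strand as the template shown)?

Forward primer GTGATTGGTTAG is found on the top strand at positions 106–117.
Reverse complement of the reverse primer: GAGTCCGTTAAGAATA. This occurs on the top strand at positions 135–150.
The product is the template from position 106 through 150 (45 bp).

5'-GTGATTGGTTAGACAGCCTTACTCCTTAGGAGTCCGTTAAGAATA-3'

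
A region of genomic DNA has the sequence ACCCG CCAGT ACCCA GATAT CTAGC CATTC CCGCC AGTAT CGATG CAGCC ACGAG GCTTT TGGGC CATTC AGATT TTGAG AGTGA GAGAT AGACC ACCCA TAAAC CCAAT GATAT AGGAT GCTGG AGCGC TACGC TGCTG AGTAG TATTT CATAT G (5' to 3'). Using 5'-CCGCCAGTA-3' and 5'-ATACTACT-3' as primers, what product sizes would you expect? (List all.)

146 bp, 118 bp

The forward primer CCGCCAGTA matches the top strand at positions 3–11, 31–39.
The reverse primer's reverse complement is AGTAGTAT, matching at positions 141–148.
Each forward site pairs with the reverse site to give a product ending at position 148: sizes 146, 118 bp.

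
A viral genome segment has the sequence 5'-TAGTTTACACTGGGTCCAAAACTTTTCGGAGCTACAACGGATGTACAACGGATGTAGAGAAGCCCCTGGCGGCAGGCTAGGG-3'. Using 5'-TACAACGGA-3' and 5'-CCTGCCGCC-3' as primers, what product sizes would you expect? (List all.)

44 bp, 33 bp

The forward primer TACAACGGA matches the top strand at positions 33–41, 44–52.
The reverse primer's reverse complement is GGCGGCAGG, matching at positions 68–76.
Each forward site pairs with the reverse site to give a product ending at position 76: sizes 44, 33 bp.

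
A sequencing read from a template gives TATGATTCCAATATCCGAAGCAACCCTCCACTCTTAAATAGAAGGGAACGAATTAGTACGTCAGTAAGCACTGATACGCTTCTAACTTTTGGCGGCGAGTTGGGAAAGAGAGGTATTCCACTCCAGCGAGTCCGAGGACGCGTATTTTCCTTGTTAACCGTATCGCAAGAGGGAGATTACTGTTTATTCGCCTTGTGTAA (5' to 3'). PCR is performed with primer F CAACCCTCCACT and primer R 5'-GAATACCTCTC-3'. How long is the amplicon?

Scanning the template, CAACCCTCCACT occurs at positions 21–32; this primer anneals to the bottom strand there with its 3' end pointing downstream.
Taking the reverse complement of GAATACCTCTC gives GAGAGGTATTC, found at positions 108–118 on the template; the primer anneals here to the top strand with its 3' end pointing upstream.
Amplicon spans positions 21–118: 98 bp.

98 bp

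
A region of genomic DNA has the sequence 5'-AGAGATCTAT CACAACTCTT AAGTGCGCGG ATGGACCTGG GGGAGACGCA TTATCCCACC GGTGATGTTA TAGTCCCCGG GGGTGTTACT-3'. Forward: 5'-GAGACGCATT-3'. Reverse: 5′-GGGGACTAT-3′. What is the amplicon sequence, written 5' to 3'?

Scanning the template, GAGACGCATT occurs at positions 43–52; this primer anneals to the bottom strand there with its 3' end pointing downstream.
Taking the reverse complement of GGGGACTAT gives ATAGTCCCC, found at positions 70–78 on the template; the primer anneals here to the top strand with its 3' end pointing upstream.
The product is the template from position 43 through 78 (36 bp).

5'-GAGACGCATTATCCCACCGGTGATGTTATAGTCCCC-3'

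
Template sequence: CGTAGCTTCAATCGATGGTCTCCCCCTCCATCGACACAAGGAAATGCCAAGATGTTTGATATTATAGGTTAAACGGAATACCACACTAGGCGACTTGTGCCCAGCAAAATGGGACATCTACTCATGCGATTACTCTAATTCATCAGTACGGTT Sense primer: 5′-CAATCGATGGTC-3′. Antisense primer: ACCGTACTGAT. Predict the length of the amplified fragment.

144 bp

Scanning the template, CAATCGATGGTC occurs at positions 9–20; this primer anneals to the bottom strand there with its 3' end pointing downstream.
Taking the reverse complement of ACCGTACTGAT gives ATCAGTACGGT, found at positions 142–152 on the template; the primer anneals here to the top strand with its 3' end pointing upstream.
The product runs from position 9 to position 152, so its length is 152 − 9 + 1 = 144 bp.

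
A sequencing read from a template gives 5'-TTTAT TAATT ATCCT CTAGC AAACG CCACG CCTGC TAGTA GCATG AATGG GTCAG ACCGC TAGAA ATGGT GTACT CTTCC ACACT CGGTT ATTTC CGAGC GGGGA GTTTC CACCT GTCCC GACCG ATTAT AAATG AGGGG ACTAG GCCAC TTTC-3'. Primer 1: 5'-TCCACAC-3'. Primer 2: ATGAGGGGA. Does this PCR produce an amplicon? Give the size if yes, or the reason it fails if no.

No product — both primers anneal to the same strand and extend in the same direction.

Primer 1 (TCCACAC) matches the top strand at positions 78–84 (3' end points downstream).
Primer 2 (ATGAGGGGA) also matches the top strand directly, at positions 133–141 — its reverse complement TCCCCTCAT is not present.
Both primers anneal to the bottom strand with 3' ends pointing the same way, so neither can prime synthesis back toward the other.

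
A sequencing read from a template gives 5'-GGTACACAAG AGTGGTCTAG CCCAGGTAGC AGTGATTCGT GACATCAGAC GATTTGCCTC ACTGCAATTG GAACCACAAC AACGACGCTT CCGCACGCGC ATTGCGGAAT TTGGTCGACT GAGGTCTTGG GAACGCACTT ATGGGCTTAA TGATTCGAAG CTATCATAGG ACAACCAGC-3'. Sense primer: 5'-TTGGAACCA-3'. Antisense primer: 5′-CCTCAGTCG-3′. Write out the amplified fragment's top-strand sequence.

The forward primer matches the template at positions 68–76.
Taking the reverse complement of CCTCAGTCG gives CGACTGAGG, found at positions 116–124 on the template; the primer anneals here to the top strand with its 3' end pointing upstream.
The product is the template from position 68 through 124 (57 bp).

5'-TTGGAACCACAACAACGACGCTTCCGCACGCGCATTGCGGAATTTGGTCGACTGAGG-3'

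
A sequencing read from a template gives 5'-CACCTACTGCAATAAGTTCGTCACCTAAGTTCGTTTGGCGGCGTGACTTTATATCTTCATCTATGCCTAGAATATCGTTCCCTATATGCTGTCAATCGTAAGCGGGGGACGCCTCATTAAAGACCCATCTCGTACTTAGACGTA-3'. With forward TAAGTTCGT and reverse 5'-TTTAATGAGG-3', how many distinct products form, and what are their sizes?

The forward primer TAAGTTCGT matches the top strand at positions 13–21, 26–34.
The reverse primer's reverse complement is CCTCATTAAA, matching at positions 112–121.
Each forward site pairs with the reverse site to give a product ending at position 121: sizes 109, 96 bp.

Two products: 109 bp, 96 bp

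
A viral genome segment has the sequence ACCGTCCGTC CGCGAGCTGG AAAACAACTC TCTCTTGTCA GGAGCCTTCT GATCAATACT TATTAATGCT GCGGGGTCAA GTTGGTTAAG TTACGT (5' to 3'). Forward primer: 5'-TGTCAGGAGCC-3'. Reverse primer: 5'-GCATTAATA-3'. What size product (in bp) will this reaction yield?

34 bp

The forward primer matches the template at positions 36–46.
Taking the reverse complement of GCATTAATA gives TATTAATGC, found at positions 61–69 on the template; the primer anneals here to the top strand with its 3' end pointing upstream.
The product runs from position 36 to position 69, so its length is 69 − 36 + 1 = 34 bp.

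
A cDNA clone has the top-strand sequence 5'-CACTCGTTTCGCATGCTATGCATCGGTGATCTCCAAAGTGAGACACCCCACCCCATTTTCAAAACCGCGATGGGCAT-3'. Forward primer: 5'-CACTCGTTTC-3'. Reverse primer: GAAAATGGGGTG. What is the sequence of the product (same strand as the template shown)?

5'-CACTCGTTTCGCATGCTATGCATCGGTGATCTCCAAAGTGAGACACCCCACCCCATTTTC-3'

Forward primer CACTCGTTTC is found on the top strand at positions 1–10.
The reverse primer's reverse complement is CACCCCATTTTC, which matches the template at positions 49–60.
The product is the template from position 1 through 60 (60 bp).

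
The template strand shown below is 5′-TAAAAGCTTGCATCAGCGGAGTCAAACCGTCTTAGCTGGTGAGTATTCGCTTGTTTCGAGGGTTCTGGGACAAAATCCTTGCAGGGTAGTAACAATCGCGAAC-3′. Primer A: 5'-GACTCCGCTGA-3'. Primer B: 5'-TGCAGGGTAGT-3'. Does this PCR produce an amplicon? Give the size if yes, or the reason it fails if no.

No product — the primers' 3' ends point away from each other.

Primer A (GACTCCGCTGA) has reverse complement TCAGCGGAGTC, which matches the top strand at positions 13–23; primer A anneals to the top strand there with its 3' end pointing upstream toward position 13.
Primer B (TGCAGGGTAGT) matches the top strand directly at positions 80–90; it anneals to the bottom strand with its 3' end pointing downstream toward position 90.
The 3' ends diverge (primer A extends toward position 1, primer B toward position 103), so the primers never converge on a shared product.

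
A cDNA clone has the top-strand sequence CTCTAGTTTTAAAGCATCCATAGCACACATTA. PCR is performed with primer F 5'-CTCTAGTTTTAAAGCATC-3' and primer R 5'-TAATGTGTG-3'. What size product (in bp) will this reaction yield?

The forward primer matches the template at positions 1–18.
The reverse primer's reverse complement is CACACATTA, which matches the template at positions 24–32.
Product length = (reverse-primer end) − (forward-primer start) + 1 = 32 − 1 + 1 = 32 bp.

32 bp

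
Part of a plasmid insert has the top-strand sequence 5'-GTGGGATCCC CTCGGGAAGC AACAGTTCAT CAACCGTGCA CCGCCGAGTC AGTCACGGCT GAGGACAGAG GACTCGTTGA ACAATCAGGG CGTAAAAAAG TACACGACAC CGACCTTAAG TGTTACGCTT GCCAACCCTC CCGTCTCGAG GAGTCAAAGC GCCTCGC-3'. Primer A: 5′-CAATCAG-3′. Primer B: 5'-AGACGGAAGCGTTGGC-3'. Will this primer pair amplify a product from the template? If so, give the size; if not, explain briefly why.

No product — primer B has no binding site in the template.

Primer B (AGACGGAAGCGTTGGC) does not match the top strand, and its reverse complement GCCAACGCTTCCGTCT does not match either.
With no annealing site for primer B, no amplification occurs.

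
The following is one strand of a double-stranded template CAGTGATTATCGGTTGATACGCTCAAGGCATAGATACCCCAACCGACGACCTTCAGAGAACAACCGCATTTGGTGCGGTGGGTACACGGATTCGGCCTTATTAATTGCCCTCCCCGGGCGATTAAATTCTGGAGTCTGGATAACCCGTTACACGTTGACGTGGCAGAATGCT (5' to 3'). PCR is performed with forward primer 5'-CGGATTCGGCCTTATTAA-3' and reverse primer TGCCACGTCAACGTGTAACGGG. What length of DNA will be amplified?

Scanning the template, CGGATTCGGCCTTATTAA occurs at positions 87–104; this primer anneals to the bottom strand there with its 3' end pointing downstream.
Reverse complement of the reverse primer: CCCGTTACACGTTGACGTGGCA. This occurs on the top strand at positions 144–165.
Amplicon spans positions 87–165: 79 bp.

79 bp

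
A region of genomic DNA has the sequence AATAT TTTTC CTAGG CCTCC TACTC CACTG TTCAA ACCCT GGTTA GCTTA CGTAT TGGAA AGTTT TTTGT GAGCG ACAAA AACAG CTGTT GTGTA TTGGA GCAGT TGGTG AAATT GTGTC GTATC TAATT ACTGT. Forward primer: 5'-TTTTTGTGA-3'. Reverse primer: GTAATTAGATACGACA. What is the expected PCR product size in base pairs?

Scanning the template, TTTTTGTGA occurs at positions 64–72; this primer anneals to the bottom strand there with its 3' end pointing downstream.
Taking the reverse complement of GTAATTAGATACGACA gives TGTCGTATCTAATTAC, found at positions 117–132 on the template; the primer anneals here to the top strand with its 3' end pointing upstream.
The product runs from position 64 to position 132, so its length is 132 − 64 + 1 = 69 bp.

69 bp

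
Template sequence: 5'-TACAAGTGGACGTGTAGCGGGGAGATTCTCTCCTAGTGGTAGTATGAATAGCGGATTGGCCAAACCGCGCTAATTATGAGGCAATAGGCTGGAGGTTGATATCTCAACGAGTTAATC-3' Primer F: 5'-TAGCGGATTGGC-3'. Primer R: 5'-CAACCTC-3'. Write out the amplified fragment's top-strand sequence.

Scanning the template, TAGCGGATTGGC occurs at positions 49–60; this primer anneals to the bottom strand there with its 3' end pointing downstream.
Reverse complement of the reverse primer: GAGGTTG. This occurs on the top strand at positions 92–98.
The product is the template from position 49 through 98 (50 bp).

5'-TAGCGGATTGGCCAAACCGCGCTAATTATGAGGCAATAGGCTGGAGGTTG-3'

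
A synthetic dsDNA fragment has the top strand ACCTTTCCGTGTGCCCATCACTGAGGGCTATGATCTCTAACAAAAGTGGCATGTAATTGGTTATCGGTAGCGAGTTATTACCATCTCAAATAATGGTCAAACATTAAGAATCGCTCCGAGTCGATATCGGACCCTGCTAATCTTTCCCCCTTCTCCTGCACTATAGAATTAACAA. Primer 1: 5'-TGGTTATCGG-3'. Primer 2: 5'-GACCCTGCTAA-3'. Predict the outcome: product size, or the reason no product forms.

Primer 1 (TGGTTATCGG) matches the top strand at positions 58–67 (3' end points downstream).
Primer 2 (GACCCTGCTAA) also matches the top strand directly, at positions 130–140 — its reverse complement TTAGCAGGGTC is not present.
Both primers anneal to the bottom strand with 3' ends pointing the same way, so neither can prime synthesis back toward the other.

No product — both primers anneal to the same strand and extend in the same direction.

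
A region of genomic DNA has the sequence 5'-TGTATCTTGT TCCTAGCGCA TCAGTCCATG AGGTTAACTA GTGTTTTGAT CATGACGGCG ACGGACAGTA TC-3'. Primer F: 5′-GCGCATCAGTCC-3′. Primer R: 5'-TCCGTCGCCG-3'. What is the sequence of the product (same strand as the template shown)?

5'-GCGCATCAGTCCATGAGGTTAACTAGTGTTTTGATCATGACGGCGACGGA-3'

Forward primer GCGCATCAGTCC is found on the top strand at positions 16–27.
Reverse complement of the reverse primer: CGGCGACGGA. This occurs on the top strand at positions 56–65.
The product is the template from position 16 through 65 (50 bp).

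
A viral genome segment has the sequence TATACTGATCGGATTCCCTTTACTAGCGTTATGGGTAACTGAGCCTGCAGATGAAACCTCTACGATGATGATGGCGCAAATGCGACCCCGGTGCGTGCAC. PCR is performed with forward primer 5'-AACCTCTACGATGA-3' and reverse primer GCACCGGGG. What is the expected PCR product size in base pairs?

The forward primer matches the template at positions 55–68.
Reverse complement of the reverse primer: CCCCGGTGC. This occurs on the top strand at positions 86–94.
Product length = (reverse-primer end) − (forward-primer start) + 1 = 94 − 55 + 1 = 40 bp.

40 bp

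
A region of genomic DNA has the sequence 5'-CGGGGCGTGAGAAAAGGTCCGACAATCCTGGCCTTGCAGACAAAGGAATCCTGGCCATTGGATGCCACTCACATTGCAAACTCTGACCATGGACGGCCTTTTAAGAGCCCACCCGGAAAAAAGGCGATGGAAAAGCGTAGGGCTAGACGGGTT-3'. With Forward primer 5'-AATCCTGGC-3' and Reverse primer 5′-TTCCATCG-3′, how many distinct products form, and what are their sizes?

Two products: 109 bp, 86 bp

The forward primer AATCCTGGC matches the top strand at positions 24–32, 47–55.
The reverse primer's reverse complement is CGATGGAA, matching at positions 125–132.
Each forward site pairs with the reverse site to give a product ending at position 132: sizes 109, 86 bp.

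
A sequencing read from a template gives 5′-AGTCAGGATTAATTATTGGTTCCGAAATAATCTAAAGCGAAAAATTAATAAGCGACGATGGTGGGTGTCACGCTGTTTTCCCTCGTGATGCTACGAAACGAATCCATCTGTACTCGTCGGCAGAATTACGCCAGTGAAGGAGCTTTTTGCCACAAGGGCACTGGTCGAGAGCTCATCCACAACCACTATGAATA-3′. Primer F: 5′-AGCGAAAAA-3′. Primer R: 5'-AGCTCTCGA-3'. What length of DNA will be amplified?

138 bp

The forward primer matches the template at positions 36–44.
Reverse complement of the reverse primer: TCGAGAGCT. This occurs on the top strand at positions 165–173.
The product runs from position 36 to position 173, so its length is 173 − 36 + 1 = 138 bp.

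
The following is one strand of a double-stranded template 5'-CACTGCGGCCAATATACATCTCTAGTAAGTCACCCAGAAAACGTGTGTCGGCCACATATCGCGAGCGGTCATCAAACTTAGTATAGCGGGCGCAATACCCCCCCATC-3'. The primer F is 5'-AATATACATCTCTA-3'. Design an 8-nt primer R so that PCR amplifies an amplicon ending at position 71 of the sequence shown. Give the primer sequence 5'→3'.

The forward primer binds at positions 11–24; the product's 3' end on the top strand is position 71.
The reverse primer anneals to the top strand over positions 64–71, i.e. to AGCGGTCA.
Its sequence written 5'→3' is the reverse complement: TGACCGCT.

5'-TGACCGCT-3'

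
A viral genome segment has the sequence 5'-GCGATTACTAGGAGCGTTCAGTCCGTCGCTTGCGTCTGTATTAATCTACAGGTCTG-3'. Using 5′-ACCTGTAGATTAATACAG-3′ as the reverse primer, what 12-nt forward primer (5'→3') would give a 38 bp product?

The reverse primer's reverse complement CTGTATTAATCTACAGGT matches the template at positions 36–53, so the product ends at position 53.
A 38 bp product then starts at position 53 − 38 + 1 = 16.
The forward primer is identical to the top strand there: GTTCAGTCCGTC.

5'-GTTCAGTCCGTC-3'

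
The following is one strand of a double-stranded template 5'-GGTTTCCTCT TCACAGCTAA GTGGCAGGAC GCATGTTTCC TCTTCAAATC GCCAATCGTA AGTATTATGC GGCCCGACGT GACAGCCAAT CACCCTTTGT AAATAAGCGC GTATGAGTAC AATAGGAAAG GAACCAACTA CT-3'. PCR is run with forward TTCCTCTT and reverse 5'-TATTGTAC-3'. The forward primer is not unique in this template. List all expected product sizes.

The forward primer TTCCTCTT matches the top strand at positions 4–11, 37–44.
The reverse primer's reverse complement is GTACAATA, matching at positions 117–124.
Each forward site pairs with the reverse site to give a product ending at position 124: sizes 121, 88 bp.

121 bp, 88 bp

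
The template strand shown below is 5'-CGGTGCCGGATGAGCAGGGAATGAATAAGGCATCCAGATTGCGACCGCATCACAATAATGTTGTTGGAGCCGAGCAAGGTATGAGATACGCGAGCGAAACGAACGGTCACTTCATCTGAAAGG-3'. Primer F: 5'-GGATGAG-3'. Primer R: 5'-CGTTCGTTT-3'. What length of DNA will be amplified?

The forward primer matches the template at positions 8–14.
The reverse primer's reverse complement is AAACGAACG, which matches the template at positions 97–105.
The product runs from position 8 to position 105, so its length is 105 − 8 + 1 = 98 bp.

98 bp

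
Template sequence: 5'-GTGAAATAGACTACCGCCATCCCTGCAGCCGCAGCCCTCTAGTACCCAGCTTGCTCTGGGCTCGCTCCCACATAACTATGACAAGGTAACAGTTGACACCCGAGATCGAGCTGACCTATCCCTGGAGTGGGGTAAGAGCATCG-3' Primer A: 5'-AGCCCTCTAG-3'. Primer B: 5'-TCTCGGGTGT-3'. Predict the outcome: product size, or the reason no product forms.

Yes — a 73 bp product.

Primer A (AGCCCTCTAG) matches the top strand at positions 33–42; it acts as a forward primer.
Primer B's reverse complement is ACACCCGAGA, matching the top strand at positions 96–105; it acts as a reverse primer.
The 3' ends face each other across positions 33–105, giving a 73 bp product.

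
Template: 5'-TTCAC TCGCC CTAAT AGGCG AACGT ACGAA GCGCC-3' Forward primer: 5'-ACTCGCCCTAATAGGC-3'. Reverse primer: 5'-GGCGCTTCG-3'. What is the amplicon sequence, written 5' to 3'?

5'-ACTCGCCCTAATAGGCGAACGTACGAAGCGCC-3'

Scanning the template, ACTCGCCCTAATAGGC occurs at positions 4–19; this primer anneals to the bottom strand there with its 3' end pointing downstream.
Reverse complement of the reverse primer: CGAAGCGCC. This occurs on the top strand at positions 27–35.
The product is the template from position 4 through 35 (32 bp).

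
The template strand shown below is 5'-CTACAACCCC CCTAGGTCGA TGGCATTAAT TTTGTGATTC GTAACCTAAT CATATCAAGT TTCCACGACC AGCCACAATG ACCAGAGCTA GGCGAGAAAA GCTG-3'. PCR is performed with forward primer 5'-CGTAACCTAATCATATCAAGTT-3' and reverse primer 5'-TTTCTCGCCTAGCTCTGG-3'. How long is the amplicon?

60 bp

The forward primer matches the template at positions 40–61.
Taking the reverse complement of TTTCTCGCCTAGCTCTGG gives CCAGAGCTAGGCGAGAAA, found at positions 82–99 on the template; the primer anneals here to the top strand with its 3' end pointing upstream.
Product length = (reverse-primer end) − (forward-primer start) + 1 = 99 − 40 + 1 = 60 bp.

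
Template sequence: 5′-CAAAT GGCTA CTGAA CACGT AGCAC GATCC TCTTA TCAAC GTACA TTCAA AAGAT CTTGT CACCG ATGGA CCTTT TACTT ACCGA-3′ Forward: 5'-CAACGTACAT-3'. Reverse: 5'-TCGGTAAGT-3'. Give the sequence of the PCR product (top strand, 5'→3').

5'-CAACGTACATTCAAAAGATCTTGTCACCGATGGACCTTTTACTTACCGA-3'

Scanning the template, CAACGTACAT occurs at positions 37–46; this primer anneals to the bottom strand there with its 3' end pointing downstream.
Taking the reverse complement of TCGGTAAGT gives ACTTACCGA, found at positions 77–85 on the template; the primer anneals here to the top strand with its 3' end pointing upstream.
The product is the template from position 37 through 85 (49 bp).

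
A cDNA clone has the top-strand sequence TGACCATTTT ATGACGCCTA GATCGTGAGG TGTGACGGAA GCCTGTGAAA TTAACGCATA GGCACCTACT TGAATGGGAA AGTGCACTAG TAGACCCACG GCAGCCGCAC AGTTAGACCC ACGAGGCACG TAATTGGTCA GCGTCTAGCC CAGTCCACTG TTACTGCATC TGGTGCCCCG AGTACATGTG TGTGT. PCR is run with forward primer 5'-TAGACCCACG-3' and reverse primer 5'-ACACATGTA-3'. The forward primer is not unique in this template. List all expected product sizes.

101 bp, 78 bp

The forward primer TAGACCCACG matches the top strand at positions 91–100, 114–123.
The reverse primer's reverse complement is TACATGTGT, matching at positions 183–191.
Each forward site pairs with the reverse site to give a product ending at position 191: sizes 101, 78 bp.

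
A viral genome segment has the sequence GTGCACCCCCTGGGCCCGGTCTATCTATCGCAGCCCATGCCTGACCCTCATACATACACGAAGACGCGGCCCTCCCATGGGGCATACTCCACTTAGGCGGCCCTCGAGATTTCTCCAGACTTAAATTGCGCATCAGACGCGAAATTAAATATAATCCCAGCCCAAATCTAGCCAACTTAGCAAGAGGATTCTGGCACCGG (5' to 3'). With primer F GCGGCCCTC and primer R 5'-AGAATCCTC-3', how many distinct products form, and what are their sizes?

The forward primer GCGGCCCTC matches the top strand at positions 66–74, 97–105.
The reverse primer's reverse complement is GAGGATTCT, matching at positions 184–192.
Each forward site pairs with the reverse site to give a product ending at position 192: sizes 127, 96 bp.

Two products: 127 bp, 96 bp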